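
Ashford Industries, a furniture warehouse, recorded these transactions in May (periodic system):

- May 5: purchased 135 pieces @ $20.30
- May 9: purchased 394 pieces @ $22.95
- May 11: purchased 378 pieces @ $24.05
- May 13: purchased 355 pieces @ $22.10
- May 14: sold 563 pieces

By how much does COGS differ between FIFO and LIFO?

$247.40

FIFO COGS: 135 @ $20.30 + 394 @ $22.95 + 34 @ $24.05 = $12,600.50
LIFO COGS: 355 @ $22.10 + 208 @ $24.05 = $12,847.90
Difference = |$12,600.50 − $12,847.90| = $247.40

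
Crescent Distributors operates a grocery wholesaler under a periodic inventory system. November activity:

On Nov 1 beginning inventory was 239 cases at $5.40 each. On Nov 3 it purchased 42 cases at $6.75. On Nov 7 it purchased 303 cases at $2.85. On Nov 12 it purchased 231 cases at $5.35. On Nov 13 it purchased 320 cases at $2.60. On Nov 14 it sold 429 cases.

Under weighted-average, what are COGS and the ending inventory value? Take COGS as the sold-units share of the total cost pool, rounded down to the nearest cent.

Nov 14, sell 429: 429/1135 × $4,505.50 → $1,702.95
Ending inventory (cost pool remaining) = $2,802.55

COGS = $1,702.95; ending inventory = $2,802.55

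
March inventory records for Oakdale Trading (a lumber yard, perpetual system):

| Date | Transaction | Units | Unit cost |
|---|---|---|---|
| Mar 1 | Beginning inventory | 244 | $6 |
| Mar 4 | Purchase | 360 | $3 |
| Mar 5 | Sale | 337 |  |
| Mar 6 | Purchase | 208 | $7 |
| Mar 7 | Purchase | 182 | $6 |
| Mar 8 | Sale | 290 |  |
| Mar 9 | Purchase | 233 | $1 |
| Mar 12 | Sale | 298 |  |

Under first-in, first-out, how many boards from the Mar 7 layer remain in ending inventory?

69

Mar 5, 337 sold [FIFO — oldest first]: 244 @ $6 + 93 @ $3 = $1,743
Mar 8, 290 sold [FIFO — oldest first]: 267 @ $3 + 23 @ $7 = $962
Mar 12, 298 sold [FIFO — oldest first]: 185 @ $7 + 113 @ $6 = $1,973
Total COGS = $1,743 + $962 + $1,973 = $4,678
Ending inventory: 69 @ $6 + 233 @ $1 = $647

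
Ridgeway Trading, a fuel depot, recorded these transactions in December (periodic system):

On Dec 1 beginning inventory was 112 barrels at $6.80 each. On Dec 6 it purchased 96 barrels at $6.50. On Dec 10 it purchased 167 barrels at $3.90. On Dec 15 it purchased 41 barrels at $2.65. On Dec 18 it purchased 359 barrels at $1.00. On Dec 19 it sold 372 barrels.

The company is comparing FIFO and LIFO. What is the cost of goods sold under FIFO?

COGS = $2,025.20

FIFO COGS: 112 @ $6.80 + 96 @ $6.50 + 164 @ $3.90 = $2,025.20
LIFO COGS: 359 @ $1.00 + 13 @ $2.65 = $393.45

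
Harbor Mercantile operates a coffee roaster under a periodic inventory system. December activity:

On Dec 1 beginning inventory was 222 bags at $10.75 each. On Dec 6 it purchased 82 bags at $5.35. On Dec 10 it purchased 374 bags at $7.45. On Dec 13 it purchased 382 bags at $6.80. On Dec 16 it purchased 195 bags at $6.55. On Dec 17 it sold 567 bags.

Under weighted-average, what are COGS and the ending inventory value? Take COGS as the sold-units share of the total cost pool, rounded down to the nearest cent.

COGS = $4,285.86; ending inventory = $5,200.49

Dec 17, sell 567: 567/1255 × $9,486.35 → $4,285.86
Ending inventory (cost pool remaining) = $5,200.49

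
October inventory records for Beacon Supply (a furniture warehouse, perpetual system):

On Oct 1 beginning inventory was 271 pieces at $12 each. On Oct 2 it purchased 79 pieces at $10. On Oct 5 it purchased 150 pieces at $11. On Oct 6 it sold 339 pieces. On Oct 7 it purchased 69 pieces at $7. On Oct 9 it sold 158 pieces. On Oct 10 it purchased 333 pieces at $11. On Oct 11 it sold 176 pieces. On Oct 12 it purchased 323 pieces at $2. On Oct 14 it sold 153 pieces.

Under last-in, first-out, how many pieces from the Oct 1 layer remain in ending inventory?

Oct 6, 339 sold [LIFO — newest first]: 150 @ $11 + 79 @ $10 + 110 @ $12 = $3,760
Oct 9, 158 sold [LIFO — newest first]: 69 @ $7 + 89 @ $12 = $1,551
Oct 11, 176 sold [LIFO — newest first]: 176 @ $11 = $1,936
Oct 14, 153 sold [LIFO — newest first]: 153 @ $2 = $306
Total COGS = $3,760 + $1,551 + $1,936 + $306 = $7,553
Ending inventory: 72 @ $12 + 157 @ $11 + 170 @ $2 = $2,931
Check: goods available $10,484 = COGS $7,553 + ending $2,931

72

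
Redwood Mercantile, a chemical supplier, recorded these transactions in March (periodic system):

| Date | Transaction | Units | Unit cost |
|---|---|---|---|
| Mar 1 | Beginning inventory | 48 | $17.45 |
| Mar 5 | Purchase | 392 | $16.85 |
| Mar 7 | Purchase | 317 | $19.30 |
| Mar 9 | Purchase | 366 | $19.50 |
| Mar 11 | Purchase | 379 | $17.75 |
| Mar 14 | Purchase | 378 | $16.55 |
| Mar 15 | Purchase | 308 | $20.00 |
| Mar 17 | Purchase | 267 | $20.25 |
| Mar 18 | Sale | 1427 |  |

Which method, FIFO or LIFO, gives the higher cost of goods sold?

FIFO COGS: 48 @ $17.45 + 392 @ $16.85 + 317 @ $19.30 + 366 @ $19.50 + 304 @ $17.75 = $26,093.90
LIFO COGS: 267 @ $20.25 + 308 @ $20.00 + 378 @ $16.55 + 379 @ $17.75 + 95 @ $19.50 = $26,402.40

LIFO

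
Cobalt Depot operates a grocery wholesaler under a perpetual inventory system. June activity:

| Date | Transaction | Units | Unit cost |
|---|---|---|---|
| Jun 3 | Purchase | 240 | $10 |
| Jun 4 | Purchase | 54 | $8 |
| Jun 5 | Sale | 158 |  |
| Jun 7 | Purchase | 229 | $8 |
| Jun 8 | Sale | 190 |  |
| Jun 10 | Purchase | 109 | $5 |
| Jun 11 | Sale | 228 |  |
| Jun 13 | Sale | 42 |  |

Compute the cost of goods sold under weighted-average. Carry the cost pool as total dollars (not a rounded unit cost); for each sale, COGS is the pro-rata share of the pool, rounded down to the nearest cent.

After Jun 3: 240 on hand, pool $2,400.00 (≈ $10.0000 each)
After Jun 4: 294 on hand, pool $2,832.00 (≈ $9.6327 each)
Jun 5, sell 158: 158/294 × $2,832.00 → $1,521.95
After Jun 7: 365 on hand, pool $3,142.05 (≈ $8.6084 each)
Jun 8, sell 190: 190/365 × $3,142.05 → $1,635.58
After Jun 10: 284 on hand, pool $2,051.47 (≈ $7.2235 each)
Jun 11, sell 228: 228/284 × $2,051.47 → $1,646.95
Jun 13, sell 42: 42/56 × $404.52 → $303.39
Total COGS = $1,521.95 + $1,635.58 + $1,646.95 + $303.39 = $5,107.87
Ending inventory (cost pool remaining) = $101.13

COGS = $5,107.87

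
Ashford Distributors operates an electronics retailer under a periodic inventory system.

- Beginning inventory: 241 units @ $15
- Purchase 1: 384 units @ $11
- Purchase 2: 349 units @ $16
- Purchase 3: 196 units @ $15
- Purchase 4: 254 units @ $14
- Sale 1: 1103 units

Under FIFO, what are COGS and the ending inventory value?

Sale 1 (1103) [FIFO — oldest first]: 241 @ $15 + 384 @ $11 + 349 @ $16 + 129 @ $15 = $15,358
Ending inventory: 67 @ $15 + 254 @ $14 = $4,561

COGS = $15,358; ending inventory = $4,561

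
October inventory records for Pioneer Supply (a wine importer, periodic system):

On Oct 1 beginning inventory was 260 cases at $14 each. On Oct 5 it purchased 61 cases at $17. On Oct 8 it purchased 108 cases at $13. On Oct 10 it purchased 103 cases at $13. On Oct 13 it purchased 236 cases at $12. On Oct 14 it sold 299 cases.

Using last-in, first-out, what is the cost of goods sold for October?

COGS = $3,651

Oct 14, 299 sold [LIFO — newest first]: 236 @ $12 + 63 @ $13 = $3,651
Ending inventory: 260 @ $14 + 61 @ $17 + 108 @ $13 + 40 @ $13 = $6,601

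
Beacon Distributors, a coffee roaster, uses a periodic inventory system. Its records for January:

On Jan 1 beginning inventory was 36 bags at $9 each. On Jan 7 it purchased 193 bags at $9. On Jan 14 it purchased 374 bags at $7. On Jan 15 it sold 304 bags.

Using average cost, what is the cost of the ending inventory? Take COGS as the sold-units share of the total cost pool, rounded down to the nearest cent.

Jan 15, sell 304: 304/603 × $4,679.00 → $2,358.89
Ending inventory (cost pool remaining) = $2,320.11

Ending inventory = $2,320.11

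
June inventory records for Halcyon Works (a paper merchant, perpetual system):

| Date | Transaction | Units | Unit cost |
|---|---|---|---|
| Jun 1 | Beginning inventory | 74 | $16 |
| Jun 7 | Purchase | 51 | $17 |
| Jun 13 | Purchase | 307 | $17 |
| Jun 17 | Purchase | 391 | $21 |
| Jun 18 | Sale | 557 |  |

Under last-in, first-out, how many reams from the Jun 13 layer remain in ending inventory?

141

Jun 18, 557 sold [LIFO — newest first]: 391 @ $21 + 166 @ $17 = $11,033
Ending inventory: 74 @ $16 + 51 @ $17 + 141 @ $17 = $4,448
Check: goods available $15,481 = COGS $11,033 + ending $4,448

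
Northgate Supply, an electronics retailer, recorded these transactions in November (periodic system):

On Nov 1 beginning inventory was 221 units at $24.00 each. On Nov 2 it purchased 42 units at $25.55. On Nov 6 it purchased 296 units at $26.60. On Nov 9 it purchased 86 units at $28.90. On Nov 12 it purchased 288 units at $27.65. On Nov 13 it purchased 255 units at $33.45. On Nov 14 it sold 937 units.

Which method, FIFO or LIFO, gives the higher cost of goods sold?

LIFO

FIFO COGS: 221 @ $24.00 + 42 @ $25.55 + 296 @ $26.60 + 86 @ $28.90 + 288 @ $27.65 + 4 @ $33.45 = $24,833.10
LIFO COGS: 255 @ $33.45 + 288 @ $27.65 + 86 @ $28.90 + 296 @ $26.60 + 12 @ $25.55 = $27,158.55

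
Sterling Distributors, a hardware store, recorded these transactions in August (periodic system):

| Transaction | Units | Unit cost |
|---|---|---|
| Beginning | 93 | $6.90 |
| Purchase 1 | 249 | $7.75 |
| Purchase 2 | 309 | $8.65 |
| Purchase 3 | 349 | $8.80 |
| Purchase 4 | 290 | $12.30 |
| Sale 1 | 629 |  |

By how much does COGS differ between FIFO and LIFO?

$1,496.20

FIFO COGS: 93 @ $6.90 + 249 @ $7.75 + 287 @ $8.65 = $5,054.00
LIFO COGS: 290 @ $12.30 + 339 @ $8.80 = $6,550.20
Difference = |$5,054.00 − $6,550.20| = $1,496.20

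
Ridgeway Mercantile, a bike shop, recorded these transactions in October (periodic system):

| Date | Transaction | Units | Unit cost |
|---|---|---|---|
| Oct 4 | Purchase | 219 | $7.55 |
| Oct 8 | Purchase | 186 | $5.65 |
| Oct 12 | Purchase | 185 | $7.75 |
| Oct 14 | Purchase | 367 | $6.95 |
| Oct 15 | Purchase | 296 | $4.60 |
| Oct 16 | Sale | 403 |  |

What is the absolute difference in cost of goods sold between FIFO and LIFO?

$587.80

FIFO COGS: 219 @ $7.55 + 184 @ $5.65 = $2,693.05
LIFO COGS: 296 @ $4.60 + 107 @ $6.95 = $2,105.25
Difference = |$2,693.05 − $2,105.25| = $587.80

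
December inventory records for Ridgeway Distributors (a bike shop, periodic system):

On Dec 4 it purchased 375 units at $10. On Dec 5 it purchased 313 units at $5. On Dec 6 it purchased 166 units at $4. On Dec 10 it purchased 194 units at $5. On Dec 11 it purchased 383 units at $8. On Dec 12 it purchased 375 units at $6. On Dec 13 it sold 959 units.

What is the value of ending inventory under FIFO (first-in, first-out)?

Dec 13, 959 sold [FIFO — oldest first]: 375 @ $10 + 313 @ $5 + 166 @ $4 + 105 @ $5 = $6,504
Ending inventory: 89 @ $5 + 383 @ $8 + 375 @ $6 = $5,759

Ending inventory = $5,759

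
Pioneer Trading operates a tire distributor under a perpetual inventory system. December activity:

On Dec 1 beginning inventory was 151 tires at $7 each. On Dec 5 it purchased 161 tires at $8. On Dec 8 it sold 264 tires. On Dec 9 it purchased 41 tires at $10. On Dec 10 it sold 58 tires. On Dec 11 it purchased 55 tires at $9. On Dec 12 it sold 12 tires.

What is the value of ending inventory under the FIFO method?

Dec 8, 264 sold [FIFO — oldest first]: 151 @ $7 + 113 @ $8 = $1,961
Dec 10, 58 sold [FIFO — oldest first]: 48 @ $8 + 10 @ $10 = $484
Dec 12, 12 sold [FIFO — oldest first]: 12 @ $10 = $120
Total COGS = $1,961 + $484 + $120 = $2,565
Ending inventory: 19 @ $10 + 55 @ $9 = $685
Check: goods available $3,250 = COGS $2,565 + ending $685

Ending inventory = $685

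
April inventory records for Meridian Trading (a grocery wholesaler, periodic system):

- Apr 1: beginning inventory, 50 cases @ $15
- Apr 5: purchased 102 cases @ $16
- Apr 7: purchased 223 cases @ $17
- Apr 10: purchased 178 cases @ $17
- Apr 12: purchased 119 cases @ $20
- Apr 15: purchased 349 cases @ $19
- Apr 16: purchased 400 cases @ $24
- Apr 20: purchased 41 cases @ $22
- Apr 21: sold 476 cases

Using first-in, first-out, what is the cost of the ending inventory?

Ending inventory = $20,822

Apr 21, 476 sold [FIFO — oldest first]: 50 @ $15 + 102 @ $16 + 223 @ $17 + 101 @ $17 = $7,890
Ending inventory: 77 @ $17 + 119 @ $20 + 349 @ $19 + 400 @ $24 + 41 @ $22 = $20,822
Check: goods available $28,712 = COGS $7,890 + ending $20,822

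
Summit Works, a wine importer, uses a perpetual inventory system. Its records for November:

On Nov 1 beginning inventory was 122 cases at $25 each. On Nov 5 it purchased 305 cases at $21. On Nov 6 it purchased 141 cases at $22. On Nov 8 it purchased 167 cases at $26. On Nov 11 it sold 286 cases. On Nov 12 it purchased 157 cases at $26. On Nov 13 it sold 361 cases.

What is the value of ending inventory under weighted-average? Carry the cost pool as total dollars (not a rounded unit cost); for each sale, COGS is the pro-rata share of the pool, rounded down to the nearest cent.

Ending inventory = $5,823.95

After Nov 1: 122 on hand, pool $3,050.00 (≈ $25.0000 each)
After Nov 5: 427 on hand, pool $9,455.00 (≈ $22.1429 each)
After Nov 6: 568 on hand, pool $12,557.00 (≈ $22.1074 each)
After Nov 8: 735 on hand, pool $16,899.00 (≈ $22.9918 each)
Nov 11, sell 286: 286/735 × $16,899.00 → $6,575.66
After Nov 12: 606 on hand, pool $14,405.34 (≈ $23.7712 each)
Nov 13, sell 361: 361/606 × $14,405.34 → $8,581.39
Total COGS = $6,575.66 + $8,581.39 = $15,157.05
Ending inventory (cost pool remaining) = $5,823.95
Check: goods available $20,981.00 = COGS $15,157.05 + ending $5,823.95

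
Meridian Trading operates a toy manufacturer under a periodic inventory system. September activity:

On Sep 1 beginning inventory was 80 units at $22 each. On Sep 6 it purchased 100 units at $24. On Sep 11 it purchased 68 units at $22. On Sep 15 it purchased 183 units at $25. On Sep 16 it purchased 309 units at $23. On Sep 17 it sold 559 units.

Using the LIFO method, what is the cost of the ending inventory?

Sep 17, 559 sold [LIFO — newest first]: 309 @ $23 + 183 @ $25 + 67 @ $22 = $13,156
Ending inventory: 80 @ $22 + 100 @ $24 + 1 @ $22 = $4,182

Ending inventory = $4,182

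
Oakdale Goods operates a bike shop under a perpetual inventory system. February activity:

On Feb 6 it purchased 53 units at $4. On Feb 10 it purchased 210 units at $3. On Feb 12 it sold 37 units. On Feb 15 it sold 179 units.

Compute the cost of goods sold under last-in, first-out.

COGS = $654

Feb 12, 37 sold [LIFO — newest first]: 37 @ $3 = $111
Feb 15, 179 sold [LIFO — newest first]: 173 @ $3 + 6 @ $4 = $543
Total COGS = $111 + $543 = $654
Ending inventory: 47 @ $4 = $188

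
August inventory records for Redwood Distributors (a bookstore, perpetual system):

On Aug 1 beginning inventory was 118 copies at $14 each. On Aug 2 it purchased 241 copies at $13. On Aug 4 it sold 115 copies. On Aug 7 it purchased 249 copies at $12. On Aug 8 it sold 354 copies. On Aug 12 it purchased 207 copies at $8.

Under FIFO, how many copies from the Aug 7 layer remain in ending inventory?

139

Aug 4, 115 sold [FIFO — oldest first]: 115 @ $14 = $1,610
Aug 8, 354 sold [FIFO — oldest first]: 3 @ $14 + 241 @ $13 + 110 @ $12 = $4,495
Total COGS = $1,610 + $4,495 = $6,105
Ending inventory: 139 @ $12 + 207 @ $8 = $3,324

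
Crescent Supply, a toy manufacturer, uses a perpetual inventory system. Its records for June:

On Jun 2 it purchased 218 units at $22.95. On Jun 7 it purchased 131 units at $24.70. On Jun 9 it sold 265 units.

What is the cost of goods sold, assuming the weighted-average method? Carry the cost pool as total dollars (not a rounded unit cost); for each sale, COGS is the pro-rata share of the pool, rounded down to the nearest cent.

After Jun 2: 218 on hand, pool $5,003.10 (≈ $22.9500 each)
After Jun 7: 349 on hand, pool $8,238.80 (≈ $23.6069 each)
Jun 9, sell 265: 265/349 × $8,238.80 → $6,255.82
Ending inventory (cost pool remaining) = $1,982.98

COGS = $6,255.82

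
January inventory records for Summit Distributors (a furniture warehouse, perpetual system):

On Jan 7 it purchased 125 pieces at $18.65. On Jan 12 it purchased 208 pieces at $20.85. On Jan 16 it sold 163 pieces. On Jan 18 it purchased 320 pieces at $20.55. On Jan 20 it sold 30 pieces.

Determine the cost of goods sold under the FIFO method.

Jan 16, 163 sold [FIFO — oldest first]: 125 @ $18.65 + 38 @ $20.85 = $3,123.55
Jan 20, 30 sold [FIFO — oldest first]: 30 @ $20.85 = $625.50
Total COGS = $3,123.55 + $625.50 = $3,749.05
Ending inventory: 140 @ $20.85 + 320 @ $20.55 = $9,495.00

COGS = $3,749.05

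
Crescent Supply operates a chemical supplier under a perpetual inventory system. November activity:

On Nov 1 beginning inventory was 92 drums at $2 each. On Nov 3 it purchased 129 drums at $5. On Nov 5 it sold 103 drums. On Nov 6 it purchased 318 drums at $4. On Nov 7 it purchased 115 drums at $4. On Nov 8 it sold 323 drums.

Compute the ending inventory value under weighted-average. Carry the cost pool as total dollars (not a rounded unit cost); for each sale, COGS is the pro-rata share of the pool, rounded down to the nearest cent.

Ending inventory = $899.86

After Nov 1: 92 on hand, pool $184.00 (≈ $2.0000 each)
After Nov 3: 221 on hand, pool $829.00 (≈ $3.7511 each)
Nov 5, sell 103: 103/221 × $829.00 → $386.36
After Nov 6: 436 on hand, pool $1,714.64 (≈ $3.9327 each)
After Nov 7: 551 on hand, pool $2,174.64 (≈ $3.9467 each)
Nov 8, sell 323: 323/551 × $2,174.64 → $1,274.78
Total COGS = $386.36 + $1,274.78 = $1,661.14
Ending inventory (cost pool remaining) = $899.86
Check: goods available $2,561.00 = COGS $1,661.14 + ending $899.86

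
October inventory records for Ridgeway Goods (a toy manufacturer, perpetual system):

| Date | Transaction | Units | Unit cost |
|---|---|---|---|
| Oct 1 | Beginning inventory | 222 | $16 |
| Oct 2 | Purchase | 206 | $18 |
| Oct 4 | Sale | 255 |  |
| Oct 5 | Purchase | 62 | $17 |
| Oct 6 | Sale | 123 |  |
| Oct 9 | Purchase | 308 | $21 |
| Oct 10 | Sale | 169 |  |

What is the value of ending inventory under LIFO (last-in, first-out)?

Oct 4, 255 sold [LIFO — newest first]: 206 @ $18 + 49 @ $16 = $4,492
Oct 6, 123 sold [LIFO — newest first]: 62 @ $17 + 61 @ $16 = $2,030
Oct 10, 169 sold [LIFO — newest first]: 169 @ $21 = $3,549
Total COGS = $4,492 + $2,030 + $3,549 = $10,071
Ending inventory: 112 @ $16 + 139 @ $21 = $4,711

Ending inventory = $4,711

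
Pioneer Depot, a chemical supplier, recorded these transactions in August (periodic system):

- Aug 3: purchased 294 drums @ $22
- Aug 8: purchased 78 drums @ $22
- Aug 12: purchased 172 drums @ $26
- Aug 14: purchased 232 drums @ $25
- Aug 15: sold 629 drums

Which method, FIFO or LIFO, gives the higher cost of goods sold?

FIFO COGS: 294 @ $22 + 78 @ $22 + 172 @ $26 + 85 @ $25 = $14,781
LIFO COGS: 232 @ $25 + 172 @ $26 + 78 @ $22 + 147 @ $22 = $15,222

LIFO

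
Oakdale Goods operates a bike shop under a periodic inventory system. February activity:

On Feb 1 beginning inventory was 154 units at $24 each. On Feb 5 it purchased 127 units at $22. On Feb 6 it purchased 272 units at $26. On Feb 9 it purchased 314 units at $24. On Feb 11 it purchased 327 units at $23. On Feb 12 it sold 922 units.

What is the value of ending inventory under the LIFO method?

Ending inventory = $6,292

Feb 12, 922 sold [LIFO — newest first]: 327 @ $23 + 314 @ $24 + 272 @ $26 + 9 @ $22 = $22,327
Ending inventory: 154 @ $24 + 118 @ $22 = $6,292
Check: goods available $28,619 = COGS $22,327 + ending $6,292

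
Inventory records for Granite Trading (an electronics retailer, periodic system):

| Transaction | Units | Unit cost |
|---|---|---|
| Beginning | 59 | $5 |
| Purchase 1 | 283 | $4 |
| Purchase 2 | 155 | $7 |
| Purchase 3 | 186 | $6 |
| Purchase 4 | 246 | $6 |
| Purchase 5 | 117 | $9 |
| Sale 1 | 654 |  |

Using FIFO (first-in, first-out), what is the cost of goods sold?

COGS = $3,454

Sale 1 (654) [FIFO — oldest first]: 59 @ $5 + 283 @ $4 + 155 @ $7 + 157 @ $6 = $3,454
Ending inventory: 29 @ $6 + 246 @ $6 + 117 @ $9 = $2,703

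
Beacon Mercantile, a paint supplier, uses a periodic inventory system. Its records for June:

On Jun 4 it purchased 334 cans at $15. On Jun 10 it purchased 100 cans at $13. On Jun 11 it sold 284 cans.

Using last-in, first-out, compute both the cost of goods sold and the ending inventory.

Jun 11, 284 sold [LIFO — newest first]: 100 @ $13 + 184 @ $15 = $4,060
Ending inventory: 150 @ $15 = $2,250
Check: goods available $6,310 = COGS $4,060 + ending $2,250

COGS = $4,060; ending inventory = $2,250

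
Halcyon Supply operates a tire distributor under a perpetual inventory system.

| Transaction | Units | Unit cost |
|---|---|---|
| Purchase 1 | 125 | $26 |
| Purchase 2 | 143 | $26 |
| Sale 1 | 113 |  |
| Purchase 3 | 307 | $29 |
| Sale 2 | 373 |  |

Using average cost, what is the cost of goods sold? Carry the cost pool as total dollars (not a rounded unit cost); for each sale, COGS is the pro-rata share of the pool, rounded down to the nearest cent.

After Purchase 1: 125 on hand, pool $3,250.00 (≈ $26.0000 each)
After Purchase 2: 268 on hand, pool $6,968.00 (≈ $26.0000 each)
Sale 1, sell 113: 113/268 × $6,968.00 → $2,938.00
After Purchase 3: 462 on hand, pool $12,933.00 (≈ $27.9935 each)
Sale 2, sell 373: 373/462 × $12,933.00 → $10,441.57
Total COGS = $2,938.00 + $10,441.57 = $13,379.57
Ending inventory (cost pool remaining) = $2,491.43
Check: goods available $15,871.00 = COGS $13,379.57 + ending $2,491.43

COGS = $13,379.57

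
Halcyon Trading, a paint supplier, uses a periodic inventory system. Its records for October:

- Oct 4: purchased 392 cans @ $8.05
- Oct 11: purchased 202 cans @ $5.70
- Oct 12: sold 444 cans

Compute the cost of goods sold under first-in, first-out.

Oct 12, 444 sold [FIFO — oldest first]: 392 @ $8.05 + 52 @ $5.70 = $3,452.00
Ending inventory: 150 @ $5.70 = $855.00
Check: goods available $4,307.00 = COGS $3,452.00 + ending $855.00

COGS = $3,452.00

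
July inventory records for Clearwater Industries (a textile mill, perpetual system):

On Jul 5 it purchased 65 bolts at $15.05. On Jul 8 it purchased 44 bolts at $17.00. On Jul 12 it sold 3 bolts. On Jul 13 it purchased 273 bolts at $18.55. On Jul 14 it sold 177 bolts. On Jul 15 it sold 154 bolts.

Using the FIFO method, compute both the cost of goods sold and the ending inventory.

Jul 12, 3 sold [FIFO — oldest first]: 3 @ $15.05 = $45.15
Jul 14, 177 sold [FIFO — oldest first]: 62 @ $15.05 + 44 @ $17.00 + 71 @ $18.55 = $2,998.15
Jul 15, 154 sold [FIFO — oldest first]: 154 @ $18.55 = $2,856.70
Total COGS = $45.15 + $2,998.15 + $2,856.70 = $5,900.00
Ending inventory: 48 @ $18.55 = $890.40
Check: goods available $6,790.40 = COGS $5,900.00 + ending $890.40

COGS = $5,900.00; ending inventory = $890.40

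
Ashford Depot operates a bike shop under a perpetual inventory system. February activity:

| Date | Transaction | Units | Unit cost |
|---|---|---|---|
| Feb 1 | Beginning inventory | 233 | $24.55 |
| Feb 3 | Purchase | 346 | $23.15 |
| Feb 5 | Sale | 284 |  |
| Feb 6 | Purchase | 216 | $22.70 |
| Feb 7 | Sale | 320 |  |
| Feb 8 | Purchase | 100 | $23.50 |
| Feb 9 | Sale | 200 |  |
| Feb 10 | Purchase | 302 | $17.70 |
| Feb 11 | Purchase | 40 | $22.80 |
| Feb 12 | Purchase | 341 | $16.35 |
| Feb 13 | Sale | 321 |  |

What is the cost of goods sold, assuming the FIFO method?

COGS = $25,054.25

Feb 5, 284 sold [FIFO — oldest first]: 233 @ $24.55 + 51 @ $23.15 = $6,900.80
Feb 7, 320 sold [FIFO — oldest first]: 295 @ $23.15 + 25 @ $22.70 = $7,396.75
Feb 9, 200 sold [FIFO — oldest first]: 191 @ $22.70 + 9 @ $23.50 = $4,547.20
Feb 13, 321 sold [FIFO — oldest first]: 91 @ $23.50 + 230 @ $17.70 = $6,209.50
Total COGS = $6,900.80 + $7,396.75 + $4,547.20 + $6,209.50 = $25,054.25
Ending inventory: 72 @ $17.70 + 40 @ $22.80 + 341 @ $16.35 = $7,761.75
Check: goods available $32,816.00 = COGS $25,054.25 + ending $7,761.75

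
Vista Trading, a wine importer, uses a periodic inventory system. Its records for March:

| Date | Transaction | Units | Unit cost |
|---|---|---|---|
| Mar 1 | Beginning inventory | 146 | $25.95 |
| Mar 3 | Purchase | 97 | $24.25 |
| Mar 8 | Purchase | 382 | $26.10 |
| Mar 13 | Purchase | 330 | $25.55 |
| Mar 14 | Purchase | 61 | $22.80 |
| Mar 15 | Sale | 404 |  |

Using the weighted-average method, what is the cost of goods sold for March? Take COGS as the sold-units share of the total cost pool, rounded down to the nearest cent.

COGS = $10,312.11

Mar 15, sell 404: 404/1016 × $25,933.45 → $10,312.11
Ending inventory (cost pool remaining) = $15,621.34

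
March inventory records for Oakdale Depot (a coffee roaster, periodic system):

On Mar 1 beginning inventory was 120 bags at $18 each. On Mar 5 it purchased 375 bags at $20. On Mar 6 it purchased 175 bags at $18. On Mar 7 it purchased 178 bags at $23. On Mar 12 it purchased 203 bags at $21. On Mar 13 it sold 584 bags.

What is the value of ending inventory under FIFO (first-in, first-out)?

Mar 13, 584 sold [FIFO — oldest first]: 120 @ $18 + 375 @ $20 + 89 @ $18 = $11,262
Ending inventory: 86 @ $18 + 178 @ $23 + 203 @ $21 = $9,905
Check: goods available $21,167 = COGS $11,262 + ending $9,905

Ending inventory = $9,905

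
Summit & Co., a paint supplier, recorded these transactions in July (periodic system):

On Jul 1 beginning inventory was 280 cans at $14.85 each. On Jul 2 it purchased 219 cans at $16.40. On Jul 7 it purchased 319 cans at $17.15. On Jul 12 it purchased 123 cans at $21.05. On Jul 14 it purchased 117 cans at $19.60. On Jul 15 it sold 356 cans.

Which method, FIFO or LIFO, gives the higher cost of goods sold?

LIFO

FIFO COGS: 280 @ $14.85 + 76 @ $16.40 = $5,404.40
LIFO COGS: 117 @ $19.60 + 123 @ $21.05 + 116 @ $17.15 = $6,871.75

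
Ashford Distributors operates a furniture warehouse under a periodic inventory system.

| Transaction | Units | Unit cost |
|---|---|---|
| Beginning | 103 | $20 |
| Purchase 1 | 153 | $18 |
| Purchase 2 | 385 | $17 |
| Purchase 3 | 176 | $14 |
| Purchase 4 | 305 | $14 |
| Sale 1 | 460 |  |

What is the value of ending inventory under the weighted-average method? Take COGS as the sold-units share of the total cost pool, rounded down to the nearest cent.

Sale 1, sell 460: 460/1122 × $18,093.00 → $7,417.80
Ending inventory (cost pool remaining) = $10,675.20

Ending inventory = $10,675.20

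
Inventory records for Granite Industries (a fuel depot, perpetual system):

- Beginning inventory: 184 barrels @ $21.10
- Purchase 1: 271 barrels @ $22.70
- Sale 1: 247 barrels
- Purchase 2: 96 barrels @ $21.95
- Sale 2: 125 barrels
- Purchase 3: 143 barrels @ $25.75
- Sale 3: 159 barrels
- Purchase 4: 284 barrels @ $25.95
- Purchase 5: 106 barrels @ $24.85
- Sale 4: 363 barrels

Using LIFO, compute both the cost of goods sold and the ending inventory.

Sale 1 (247) [LIFO — newest first]: 247 @ $22.70 = $5,606.90
Sale 2 (125) [LIFO — newest first]: 96 @ $21.95 + 24 @ $22.70 + 5 @ $21.10 = $2,757.50
Sale 3 (159) [LIFO — newest first]: 143 @ $25.75 + 16 @ $21.10 = $4,019.85
Sale 4 (363) [LIFO — newest first]: 106 @ $24.85 + 257 @ $25.95 = $9,303.25
Total COGS = $5,606.90 + $2,757.50 + $4,019.85 + $9,303.25 = $21,687.50
Ending inventory: 163 @ $21.10 + 27 @ $25.95 = $4,139.95
Check: goods available $25,827.45 = COGS $21,687.50 + ending $4,139.95

COGS = $21,687.50; ending inventory = $4,139.95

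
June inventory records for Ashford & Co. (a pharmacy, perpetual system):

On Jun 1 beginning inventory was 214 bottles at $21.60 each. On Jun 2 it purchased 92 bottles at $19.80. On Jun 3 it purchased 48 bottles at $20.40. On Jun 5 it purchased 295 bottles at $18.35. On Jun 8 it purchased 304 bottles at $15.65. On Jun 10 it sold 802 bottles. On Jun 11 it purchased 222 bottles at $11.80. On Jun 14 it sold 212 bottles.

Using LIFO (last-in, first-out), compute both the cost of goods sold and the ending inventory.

Jun 10, 802 sold [LIFO — newest first]: 304 @ $15.65 + 295 @ $18.35 + 48 @ $20.40 + 92 @ $19.80 + 63 @ $21.60 = $14,332.45
Jun 14, 212 sold [LIFO — newest first]: 212 @ $11.80 = $2,501.60
Total COGS = $14,332.45 + $2,501.60 = $16,834.05
Ending inventory: 151 @ $21.60 + 10 @ $11.80 = $3,379.60
Check: goods available $20,213.65 = COGS $16,834.05 + ending $3,379.60

COGS = $16,834.05; ending inventory = $3,379.60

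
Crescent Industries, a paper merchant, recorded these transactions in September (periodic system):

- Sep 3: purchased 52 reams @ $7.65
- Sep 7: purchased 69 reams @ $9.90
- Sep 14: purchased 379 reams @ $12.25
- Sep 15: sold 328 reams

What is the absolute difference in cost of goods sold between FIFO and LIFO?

FIFO COGS: 52 @ $7.65 + 69 @ $9.90 + 207 @ $12.25 = $3,616.65
LIFO COGS: 328 @ $12.25 = $4,018.00
Difference = |$3,616.65 − $4,018.00| = $401.35

$401.35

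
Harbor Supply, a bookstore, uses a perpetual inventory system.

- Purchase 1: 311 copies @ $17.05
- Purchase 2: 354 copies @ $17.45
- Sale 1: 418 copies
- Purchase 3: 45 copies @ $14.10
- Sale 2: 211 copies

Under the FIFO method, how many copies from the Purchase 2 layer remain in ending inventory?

36

Sale 1 (418) [FIFO — oldest first]: 311 @ $17.05 + 107 @ $17.45 = $7,169.70
Sale 2 (211) [FIFO — oldest first]: 211 @ $17.45 = $3,681.95
Total COGS = $7,169.70 + $3,681.95 = $10,851.65
Ending inventory: 36 @ $17.45 + 45 @ $14.10 = $1,262.70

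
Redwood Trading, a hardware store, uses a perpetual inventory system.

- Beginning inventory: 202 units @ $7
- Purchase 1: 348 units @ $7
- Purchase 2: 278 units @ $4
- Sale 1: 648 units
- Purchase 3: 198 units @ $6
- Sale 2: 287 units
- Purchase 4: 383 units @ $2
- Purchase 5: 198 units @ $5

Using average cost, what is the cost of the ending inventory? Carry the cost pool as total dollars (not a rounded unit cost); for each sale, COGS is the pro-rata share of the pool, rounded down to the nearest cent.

Ending inventory = $2,301.69

After Beginning: 202 on hand, pool $1,414.00 (≈ $7.0000 each)
After Purchase 1: 550 on hand, pool $3,850.00 (≈ $7.0000 each)
After Purchase 2: 828 on hand, pool $4,962.00 (≈ $5.9928 each)
Sale 1, sell 648: 648/828 × $4,962.00 → $3,883.30
After Purchase 3: 378 on hand, pool $2,266.70 (≈ $5.9966 each)
Sale 2, sell 287: 287/378 × $2,266.70 → $1,721.01
After Purchase 4: 474 on hand, pool $1,311.69 (≈ $2.7673 each)
After Purchase 5: 672 on hand, pool $2,301.69 (≈ $3.4251 each)
Total COGS = $3,883.30 + $1,721.01 = $5,604.31
Ending inventory (cost pool remaining) = $2,301.69
Check: goods available $7,906.00 = COGS $5,604.31 + ending $2,301.69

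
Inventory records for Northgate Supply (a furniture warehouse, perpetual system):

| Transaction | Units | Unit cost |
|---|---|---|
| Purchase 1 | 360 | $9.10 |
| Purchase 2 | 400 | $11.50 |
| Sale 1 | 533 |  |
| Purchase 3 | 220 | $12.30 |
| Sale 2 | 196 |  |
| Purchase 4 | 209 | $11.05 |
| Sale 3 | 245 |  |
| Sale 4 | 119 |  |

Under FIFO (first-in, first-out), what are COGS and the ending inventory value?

COGS = $11,830.65; ending inventory = $1,060.80

Sale 1 (533) [FIFO — oldest first]: 360 @ $9.10 + 173 @ $11.50 = $5,265.50
Sale 2 (196) [FIFO — oldest first]: 196 @ $11.50 = $2,254.00
Sale 3 (245) [FIFO — oldest first]: 31 @ $11.50 + 214 @ $12.30 = $2,988.70
Sale 4 (119) [FIFO — oldest first]: 6 @ $12.30 + 113 @ $11.05 = $1,322.45
Total COGS = $5,265.50 + $2,254.00 + $2,988.70 + $1,322.45 = $11,830.65
Ending inventory: 96 @ $11.05 = $1,060.80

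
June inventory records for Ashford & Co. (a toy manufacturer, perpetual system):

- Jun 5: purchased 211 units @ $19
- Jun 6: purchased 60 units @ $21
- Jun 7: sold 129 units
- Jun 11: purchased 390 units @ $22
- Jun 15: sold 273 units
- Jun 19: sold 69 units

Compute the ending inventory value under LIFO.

Ending inventory = $3,754

Jun 7, 129 sold [LIFO — newest first]: 60 @ $21 + 69 @ $19 = $2,571
Jun 15, 273 sold [LIFO — newest first]: 273 @ $22 = $6,006
Jun 19, 69 sold [LIFO — newest first]: 69 @ $22 = $1,518
Total COGS = $2,571 + $6,006 + $1,518 = $10,095
Ending inventory: 142 @ $19 + 48 @ $22 = $3,754
Check: goods available $13,849 = COGS $10,095 + ending $3,754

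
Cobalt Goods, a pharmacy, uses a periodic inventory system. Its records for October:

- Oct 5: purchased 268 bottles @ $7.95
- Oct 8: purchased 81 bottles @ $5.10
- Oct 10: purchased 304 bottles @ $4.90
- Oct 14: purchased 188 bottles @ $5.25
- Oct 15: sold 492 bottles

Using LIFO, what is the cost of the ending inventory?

Oct 15, 492 sold [LIFO — newest first]: 188 @ $5.25 + 304 @ $4.90 = $2,476.60
Ending inventory: 268 @ $7.95 + 81 @ $5.10 = $2,543.70

Ending inventory = $2,543.70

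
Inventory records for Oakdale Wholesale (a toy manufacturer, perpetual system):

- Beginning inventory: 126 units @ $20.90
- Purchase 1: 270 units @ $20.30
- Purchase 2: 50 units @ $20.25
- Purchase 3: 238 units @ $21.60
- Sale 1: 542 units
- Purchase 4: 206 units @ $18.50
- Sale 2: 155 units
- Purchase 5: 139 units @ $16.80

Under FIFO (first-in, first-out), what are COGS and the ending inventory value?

COGS = $14,508.20; ending inventory = $5,905.70

Sale 1 (542) [FIFO — oldest first]: 126 @ $20.90 + 270 @ $20.30 + 50 @ $20.25 + 96 @ $21.60 = $11,200.50
Sale 2 (155) [FIFO — oldest first]: 142 @ $21.60 + 13 @ $18.50 = $3,307.70
Total COGS = $11,200.50 + $3,307.70 = $14,508.20
Ending inventory: 193 @ $18.50 + 139 @ $16.80 = $5,905.70
Check: goods available $20,413.90 = COGS $14,508.20 + ending $5,905.70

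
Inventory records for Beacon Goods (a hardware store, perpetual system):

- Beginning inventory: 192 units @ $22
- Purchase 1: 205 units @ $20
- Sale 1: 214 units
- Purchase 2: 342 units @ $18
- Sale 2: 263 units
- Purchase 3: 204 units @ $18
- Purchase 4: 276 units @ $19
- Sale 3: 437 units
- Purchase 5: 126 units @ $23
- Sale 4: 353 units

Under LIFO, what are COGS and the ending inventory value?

Sale 1 (214) [LIFO — newest first]: 205 @ $20 + 9 @ $22 = $4,298
Sale 2 (263) [LIFO — newest first]: 263 @ $18 = $4,734
Sale 3 (437) [LIFO — newest first]: 276 @ $19 + 161 @ $18 = $8,142
Sale 4 (353) [LIFO — newest first]: 126 @ $23 + 43 @ $18 + 79 @ $18 + 105 @ $22 = $7,404
Total COGS = $4,298 + $4,734 + $8,142 + $7,404 = $24,578
Ending inventory: 78 @ $22 = $1,716
Check: goods available $26,294 = COGS $24,578 + ending $1,716

COGS = $24,578; ending inventory = $1,716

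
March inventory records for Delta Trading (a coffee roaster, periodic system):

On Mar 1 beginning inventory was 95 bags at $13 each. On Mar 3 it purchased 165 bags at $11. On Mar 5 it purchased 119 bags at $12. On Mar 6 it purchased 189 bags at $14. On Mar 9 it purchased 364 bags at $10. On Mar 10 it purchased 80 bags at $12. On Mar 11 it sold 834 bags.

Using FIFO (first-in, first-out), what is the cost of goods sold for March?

Mar 11, 834 sold [FIFO — oldest first]: 95 @ $13 + 165 @ $11 + 119 @ $12 + 189 @ $14 + 266 @ $10 = $9,784
Ending inventory: 98 @ $10 + 80 @ $12 = $1,940

COGS = $9,784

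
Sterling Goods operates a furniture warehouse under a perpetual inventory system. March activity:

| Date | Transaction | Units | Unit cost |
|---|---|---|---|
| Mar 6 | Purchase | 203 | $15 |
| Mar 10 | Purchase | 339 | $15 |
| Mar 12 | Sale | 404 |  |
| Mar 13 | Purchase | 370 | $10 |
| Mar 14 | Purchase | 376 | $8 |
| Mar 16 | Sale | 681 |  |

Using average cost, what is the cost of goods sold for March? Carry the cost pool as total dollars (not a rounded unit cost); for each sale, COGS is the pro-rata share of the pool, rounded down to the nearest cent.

After Mar 6: 203 on hand, pool $3,045.00 (≈ $15.0000 each)
After Mar 10: 542 on hand, pool $8,130.00 (≈ $15.0000 each)
Mar 12, sell 404: 404/542 × $8,130.00 → $6,060.00
After Mar 13: 508 on hand, pool $5,770.00 (≈ $11.3583 each)
After Mar 14: 884 on hand, pool $8,778.00 (≈ $9.9299 each)
Mar 16, sell 681: 681/884 × $8,778.00 → $6,762.23
Total COGS = $6,060.00 + $6,762.23 = $12,822.23
Ending inventory (cost pool remaining) = $2,015.77

COGS = $12,822.23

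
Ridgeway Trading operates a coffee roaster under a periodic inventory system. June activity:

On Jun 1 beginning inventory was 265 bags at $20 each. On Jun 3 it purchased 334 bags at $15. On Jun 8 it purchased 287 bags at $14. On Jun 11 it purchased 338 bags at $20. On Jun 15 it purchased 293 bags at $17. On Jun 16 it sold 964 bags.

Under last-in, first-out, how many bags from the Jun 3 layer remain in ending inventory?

288

Jun 16, 964 sold [LIFO — newest first]: 293 @ $17 + 338 @ $20 + 287 @ $14 + 46 @ $15 = $16,449
Ending inventory: 265 @ $20 + 288 @ $15 = $9,620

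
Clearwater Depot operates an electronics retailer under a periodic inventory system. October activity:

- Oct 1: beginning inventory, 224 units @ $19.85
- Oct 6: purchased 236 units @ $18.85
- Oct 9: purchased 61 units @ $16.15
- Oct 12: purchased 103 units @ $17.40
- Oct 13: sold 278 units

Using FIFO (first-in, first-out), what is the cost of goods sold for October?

Oct 13, 278 sold [FIFO — oldest first]: 224 @ $19.85 + 54 @ $18.85 = $5,464.30
Ending inventory: 182 @ $18.85 + 61 @ $16.15 + 103 @ $17.40 = $6,208.05

COGS = $5,464.30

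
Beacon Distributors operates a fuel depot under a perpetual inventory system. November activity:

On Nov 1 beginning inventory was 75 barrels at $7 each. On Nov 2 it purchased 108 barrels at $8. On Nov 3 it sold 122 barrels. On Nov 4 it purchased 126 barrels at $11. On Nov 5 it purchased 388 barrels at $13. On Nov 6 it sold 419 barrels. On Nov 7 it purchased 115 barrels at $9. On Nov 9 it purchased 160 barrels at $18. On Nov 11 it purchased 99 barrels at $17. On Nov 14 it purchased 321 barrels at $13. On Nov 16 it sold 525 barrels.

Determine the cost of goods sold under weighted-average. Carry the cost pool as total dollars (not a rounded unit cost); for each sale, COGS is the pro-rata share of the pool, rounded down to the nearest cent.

After Nov 1: 75 on hand, pool $525.00 (≈ $7.0000 each)
After Nov 2: 183 on hand, pool $1,389.00 (≈ $7.5902 each)
Nov 3, sell 122: 122/183 × $1,389.00 → $926.00
After Nov 4: 187 on hand, pool $1,849.00 (≈ $9.8877 each)
After Nov 5: 575 on hand, pool $6,893.00 (≈ $11.9878 each)
Nov 6, sell 419: 419/575 × $6,893.00 → $5,022.89
After Nov 7: 271 on hand, pool $2,905.11 (≈ $10.7200 each)
After Nov 9: 431 on hand, pool $5,785.11 (≈ $13.4225 each)
After Nov 11: 530 on hand, pool $7,468.11 (≈ $14.0908 each)
After Nov 14: 851 on hand, pool $11,641.11 (≈ $13.6793 each)
Nov 16, sell 525: 525/851 × $11,641.11 → $7,181.64
Total COGS = $926.00 + $5,022.89 + $7,181.64 = $13,130.53
Ending inventory (cost pool remaining) = $4,459.47

COGS = $13,130.53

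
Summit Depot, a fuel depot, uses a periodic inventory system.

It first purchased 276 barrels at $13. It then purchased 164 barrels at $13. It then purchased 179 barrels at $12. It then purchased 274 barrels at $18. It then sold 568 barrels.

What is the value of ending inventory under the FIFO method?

Ending inventory = $5,544

Sale 1 (568) [FIFO — oldest first]: 276 @ $13 + 164 @ $13 + 128 @ $12 = $7,256
Ending inventory: 51 @ $12 + 274 @ $18 = $5,544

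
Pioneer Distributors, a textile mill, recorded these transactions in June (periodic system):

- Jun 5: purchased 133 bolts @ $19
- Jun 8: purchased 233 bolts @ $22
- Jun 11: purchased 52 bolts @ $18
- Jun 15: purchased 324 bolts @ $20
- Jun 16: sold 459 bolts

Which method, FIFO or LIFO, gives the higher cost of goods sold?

FIFO COGS: 133 @ $19 + 233 @ $22 + 52 @ $18 + 41 @ $20 = $9,409
LIFO COGS: 324 @ $20 + 52 @ $18 + 83 @ $22 = $9,242

FIFO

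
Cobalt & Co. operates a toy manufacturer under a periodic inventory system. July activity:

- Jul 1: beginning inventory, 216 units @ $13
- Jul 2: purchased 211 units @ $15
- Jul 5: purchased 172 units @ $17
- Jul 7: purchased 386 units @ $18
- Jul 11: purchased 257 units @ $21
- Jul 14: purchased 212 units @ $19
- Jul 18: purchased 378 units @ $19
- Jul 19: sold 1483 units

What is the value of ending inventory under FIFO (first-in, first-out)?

Ending inventory = $6,631

Jul 19, 1483 sold [FIFO — oldest first]: 216 @ $13 + 211 @ $15 + 172 @ $17 + 386 @ $18 + 257 @ $21 + 212 @ $19 + 29 @ $19 = $25,821
Ending inventory: 349 @ $19 = $6,631
Check: goods available $32,452 = COGS $25,821 + ending $6,631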